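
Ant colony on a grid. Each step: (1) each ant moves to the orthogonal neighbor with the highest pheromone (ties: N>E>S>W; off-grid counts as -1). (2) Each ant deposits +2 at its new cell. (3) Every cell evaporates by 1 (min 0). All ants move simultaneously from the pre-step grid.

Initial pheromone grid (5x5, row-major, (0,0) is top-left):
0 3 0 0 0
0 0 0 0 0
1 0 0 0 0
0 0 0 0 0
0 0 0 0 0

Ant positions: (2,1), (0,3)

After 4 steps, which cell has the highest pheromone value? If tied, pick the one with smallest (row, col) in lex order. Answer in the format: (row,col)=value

Answer: (1,0)=1

Derivation:
Step 1: ant0:(2,1)->W->(2,0) | ant1:(0,3)->E->(0,4)
  grid max=2 at (0,1)
Step 2: ant0:(2,0)->N->(1,0) | ant1:(0,4)->S->(1,4)
  grid max=1 at (0,1)
Step 3: ant0:(1,0)->S->(2,0) | ant1:(1,4)->N->(0,4)
  grid max=2 at (2,0)
Step 4: ant0:(2,0)->N->(1,0) | ant1:(0,4)->S->(1,4)
  grid max=1 at (1,0)
Final grid:
  0 0 0 0 0
  1 0 0 0 1
  1 0 0 0 0
  0 0 0 0 0
  0 0 0 0 0
Max pheromone 1 at (1,0)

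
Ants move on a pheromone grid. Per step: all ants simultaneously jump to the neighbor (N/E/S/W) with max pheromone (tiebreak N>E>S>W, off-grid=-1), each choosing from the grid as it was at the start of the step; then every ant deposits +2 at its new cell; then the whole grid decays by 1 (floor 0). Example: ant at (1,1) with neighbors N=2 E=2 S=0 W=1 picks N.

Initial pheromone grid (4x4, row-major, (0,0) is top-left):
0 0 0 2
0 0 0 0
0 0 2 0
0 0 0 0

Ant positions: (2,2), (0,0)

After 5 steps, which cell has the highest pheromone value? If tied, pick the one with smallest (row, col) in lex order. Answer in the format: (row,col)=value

Step 1: ant0:(2,2)->N->(1,2) | ant1:(0,0)->E->(0,1)
  grid max=1 at (0,1)
Step 2: ant0:(1,2)->S->(2,2) | ant1:(0,1)->E->(0,2)
  grid max=2 at (2,2)
Step 3: ant0:(2,2)->N->(1,2) | ant1:(0,2)->E->(0,3)
  grid max=1 at (0,3)
Step 4: ant0:(1,2)->S->(2,2) | ant1:(0,3)->S->(1,3)
  grid max=2 at (2,2)
Step 5: ant0:(2,2)->N->(1,2) | ant1:(1,3)->N->(0,3)
  grid max=1 at (0,3)
Final grid:
  0 0 0 1
  0 0 1 0
  0 0 1 0
  0 0 0 0
Max pheromone 1 at (0,3)

Answer: (0,3)=1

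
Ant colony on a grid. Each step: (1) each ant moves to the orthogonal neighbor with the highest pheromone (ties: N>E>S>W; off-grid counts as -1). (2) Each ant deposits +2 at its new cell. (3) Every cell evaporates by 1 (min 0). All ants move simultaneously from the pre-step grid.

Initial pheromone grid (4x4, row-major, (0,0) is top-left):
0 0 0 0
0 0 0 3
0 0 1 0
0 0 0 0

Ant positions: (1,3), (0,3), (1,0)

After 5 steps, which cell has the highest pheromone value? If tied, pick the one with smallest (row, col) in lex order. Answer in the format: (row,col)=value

Answer: (1,3)=10

Derivation:
Step 1: ant0:(1,3)->N->(0,3) | ant1:(0,3)->S->(1,3) | ant2:(1,0)->N->(0,0)
  grid max=4 at (1,3)
Step 2: ant0:(0,3)->S->(1,3) | ant1:(1,3)->N->(0,3) | ant2:(0,0)->E->(0,1)
  grid max=5 at (1,3)
Step 3: ant0:(1,3)->N->(0,3) | ant1:(0,3)->S->(1,3) | ant2:(0,1)->E->(0,2)
  grid max=6 at (1,3)
Step 4: ant0:(0,3)->S->(1,3) | ant1:(1,3)->N->(0,3) | ant2:(0,2)->E->(0,3)
  grid max=7 at (1,3)
Step 5: ant0:(1,3)->N->(0,3) | ant1:(0,3)->S->(1,3) | ant2:(0,3)->S->(1,3)
  grid max=10 at (1,3)
Final grid:
  0 0 0 7
  0 0 0 10
  0 0 0 0
  0 0 0 0
Max pheromone 10 at (1,3)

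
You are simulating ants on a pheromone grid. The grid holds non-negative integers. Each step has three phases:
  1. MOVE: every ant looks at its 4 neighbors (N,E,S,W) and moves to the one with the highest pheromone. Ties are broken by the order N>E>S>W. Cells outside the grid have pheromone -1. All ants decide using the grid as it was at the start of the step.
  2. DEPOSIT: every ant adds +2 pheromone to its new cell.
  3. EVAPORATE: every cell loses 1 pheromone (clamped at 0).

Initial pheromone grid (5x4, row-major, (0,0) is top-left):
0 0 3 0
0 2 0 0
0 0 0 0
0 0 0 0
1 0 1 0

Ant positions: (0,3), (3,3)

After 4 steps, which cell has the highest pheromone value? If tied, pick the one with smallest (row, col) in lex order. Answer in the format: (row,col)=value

Answer: (0,2)=5

Derivation:
Step 1: ant0:(0,3)->W->(0,2) | ant1:(3,3)->N->(2,3)
  grid max=4 at (0,2)
Step 2: ant0:(0,2)->E->(0,3) | ant1:(2,3)->N->(1,3)
  grid max=3 at (0,2)
Step 3: ant0:(0,3)->W->(0,2) | ant1:(1,3)->N->(0,3)
  grid max=4 at (0,2)
Step 4: ant0:(0,2)->E->(0,3) | ant1:(0,3)->W->(0,2)
  grid max=5 at (0,2)
Final grid:
  0 0 5 3
  0 0 0 0
  0 0 0 0
  0 0 0 0
  0 0 0 0
Max pheromone 5 at (0,2)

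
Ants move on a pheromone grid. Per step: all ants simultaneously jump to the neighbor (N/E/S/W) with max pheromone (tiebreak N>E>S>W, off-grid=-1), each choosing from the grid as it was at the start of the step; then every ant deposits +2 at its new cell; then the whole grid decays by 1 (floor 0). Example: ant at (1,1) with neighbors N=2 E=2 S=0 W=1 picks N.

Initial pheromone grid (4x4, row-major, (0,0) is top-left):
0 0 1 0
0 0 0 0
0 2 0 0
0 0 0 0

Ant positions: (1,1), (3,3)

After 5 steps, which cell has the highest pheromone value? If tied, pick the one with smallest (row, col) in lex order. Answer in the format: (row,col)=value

Answer: (2,1)=3

Derivation:
Step 1: ant0:(1,1)->S->(2,1) | ant1:(3,3)->N->(2,3)
  grid max=3 at (2,1)
Step 2: ant0:(2,1)->N->(1,1) | ant1:(2,3)->N->(1,3)
  grid max=2 at (2,1)
Step 3: ant0:(1,1)->S->(2,1) | ant1:(1,3)->N->(0,3)
  grid max=3 at (2,1)
Step 4: ant0:(2,1)->N->(1,1) | ant1:(0,3)->S->(1,3)
  grid max=2 at (2,1)
Step 5: ant0:(1,1)->S->(2,1) | ant1:(1,3)->N->(0,3)
  grid max=3 at (2,1)
Final grid:
  0 0 0 1
  0 0 0 0
  0 3 0 0
  0 0 0 0
Max pheromone 3 at (2,1)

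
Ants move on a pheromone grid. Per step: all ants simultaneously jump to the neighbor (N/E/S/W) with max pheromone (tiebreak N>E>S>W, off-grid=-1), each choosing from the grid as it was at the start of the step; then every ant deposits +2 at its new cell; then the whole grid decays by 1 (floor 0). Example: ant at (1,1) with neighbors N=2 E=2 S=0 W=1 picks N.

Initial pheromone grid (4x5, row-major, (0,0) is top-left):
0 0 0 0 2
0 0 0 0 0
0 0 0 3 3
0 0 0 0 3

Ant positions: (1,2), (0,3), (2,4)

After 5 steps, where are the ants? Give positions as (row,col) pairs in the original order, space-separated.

Step 1: ant0:(1,2)->N->(0,2) | ant1:(0,3)->E->(0,4) | ant2:(2,4)->S->(3,4)
  grid max=4 at (3,4)
Step 2: ant0:(0,2)->E->(0,3) | ant1:(0,4)->S->(1,4) | ant2:(3,4)->N->(2,4)
  grid max=3 at (2,4)
Step 3: ant0:(0,3)->E->(0,4) | ant1:(1,4)->S->(2,4) | ant2:(2,4)->S->(3,4)
  grid max=4 at (2,4)
Step 4: ant0:(0,4)->S->(1,4) | ant1:(2,4)->S->(3,4) | ant2:(3,4)->N->(2,4)
  grid max=5 at (2,4)
Step 5: ant0:(1,4)->S->(2,4) | ant1:(3,4)->N->(2,4) | ant2:(2,4)->S->(3,4)
  grid max=8 at (2,4)

(2,4) (2,4) (3,4)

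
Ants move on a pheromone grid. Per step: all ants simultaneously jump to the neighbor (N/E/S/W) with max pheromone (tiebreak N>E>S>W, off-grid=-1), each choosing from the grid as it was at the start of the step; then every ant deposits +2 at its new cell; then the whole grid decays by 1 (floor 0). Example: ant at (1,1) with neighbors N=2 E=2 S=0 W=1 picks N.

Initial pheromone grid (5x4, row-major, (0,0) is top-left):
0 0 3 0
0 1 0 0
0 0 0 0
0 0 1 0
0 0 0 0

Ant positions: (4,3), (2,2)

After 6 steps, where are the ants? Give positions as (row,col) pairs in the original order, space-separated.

Step 1: ant0:(4,3)->N->(3,3) | ant1:(2,2)->S->(3,2)
  grid max=2 at (0,2)
Step 2: ant0:(3,3)->W->(3,2) | ant1:(3,2)->E->(3,3)
  grid max=3 at (3,2)
Step 3: ant0:(3,2)->E->(3,3) | ant1:(3,3)->W->(3,2)
  grid max=4 at (3,2)
Step 4: ant0:(3,3)->W->(3,2) | ant1:(3,2)->E->(3,3)
  grid max=5 at (3,2)
Step 5: ant0:(3,2)->E->(3,3) | ant1:(3,3)->W->(3,2)
  grid max=6 at (3,2)
Step 6: ant0:(3,3)->W->(3,2) | ant1:(3,2)->E->(3,3)
  grid max=7 at (3,2)

(3,2) (3,3)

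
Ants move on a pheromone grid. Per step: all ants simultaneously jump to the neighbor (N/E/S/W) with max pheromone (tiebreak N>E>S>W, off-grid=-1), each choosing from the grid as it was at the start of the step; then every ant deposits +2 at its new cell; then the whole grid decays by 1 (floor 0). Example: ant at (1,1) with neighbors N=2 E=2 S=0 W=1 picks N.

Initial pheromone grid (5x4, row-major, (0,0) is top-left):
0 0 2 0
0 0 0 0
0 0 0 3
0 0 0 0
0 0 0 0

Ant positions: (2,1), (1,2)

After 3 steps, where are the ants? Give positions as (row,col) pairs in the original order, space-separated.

Step 1: ant0:(2,1)->N->(1,1) | ant1:(1,2)->N->(0,2)
  grid max=3 at (0,2)
Step 2: ant0:(1,1)->N->(0,1) | ant1:(0,2)->E->(0,3)
  grid max=2 at (0,2)
Step 3: ant0:(0,1)->E->(0,2) | ant1:(0,3)->W->(0,2)
  grid max=5 at (0,2)

(0,2) (0,2)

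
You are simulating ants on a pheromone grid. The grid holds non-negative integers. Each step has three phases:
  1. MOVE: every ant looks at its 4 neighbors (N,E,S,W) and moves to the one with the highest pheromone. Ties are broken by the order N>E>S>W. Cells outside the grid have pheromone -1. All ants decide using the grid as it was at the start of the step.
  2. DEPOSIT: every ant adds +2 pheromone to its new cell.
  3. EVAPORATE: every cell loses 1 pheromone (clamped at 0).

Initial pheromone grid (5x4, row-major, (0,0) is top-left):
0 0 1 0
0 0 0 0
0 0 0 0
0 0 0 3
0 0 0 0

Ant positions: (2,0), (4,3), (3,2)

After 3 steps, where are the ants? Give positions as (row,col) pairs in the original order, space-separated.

Step 1: ant0:(2,0)->N->(1,0) | ant1:(4,3)->N->(3,3) | ant2:(3,2)->E->(3,3)
  grid max=6 at (3,3)
Step 2: ant0:(1,0)->N->(0,0) | ant1:(3,3)->N->(2,3) | ant2:(3,3)->N->(2,3)
  grid max=5 at (3,3)
Step 3: ant0:(0,0)->E->(0,1) | ant1:(2,3)->S->(3,3) | ant2:(2,3)->S->(3,3)
  grid max=8 at (3,3)

(0,1) (3,3) (3,3)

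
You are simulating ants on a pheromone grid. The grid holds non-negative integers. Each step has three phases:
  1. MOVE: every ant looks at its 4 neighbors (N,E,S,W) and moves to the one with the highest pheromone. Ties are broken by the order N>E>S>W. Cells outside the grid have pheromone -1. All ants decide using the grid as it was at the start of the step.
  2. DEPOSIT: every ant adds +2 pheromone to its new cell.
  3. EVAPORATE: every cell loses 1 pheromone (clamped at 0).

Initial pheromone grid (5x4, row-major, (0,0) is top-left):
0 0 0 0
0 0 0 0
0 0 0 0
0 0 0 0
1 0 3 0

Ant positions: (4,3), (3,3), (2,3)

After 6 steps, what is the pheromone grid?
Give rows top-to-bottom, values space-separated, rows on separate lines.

After step 1: ants at (4,2),(2,3),(1,3)
  0 0 0 0
  0 0 0 1
  0 0 0 1
  0 0 0 0
  0 0 4 0
After step 2: ants at (3,2),(1,3),(2,3)
  0 0 0 0
  0 0 0 2
  0 0 0 2
  0 0 1 0
  0 0 3 0
After step 3: ants at (4,2),(2,3),(1,3)
  0 0 0 0
  0 0 0 3
  0 0 0 3
  0 0 0 0
  0 0 4 0
After step 4: ants at (3,2),(1,3),(2,3)
  0 0 0 0
  0 0 0 4
  0 0 0 4
  0 0 1 0
  0 0 3 0
After step 5: ants at (4,2),(2,3),(1,3)
  0 0 0 0
  0 0 0 5
  0 0 0 5
  0 0 0 0
  0 0 4 0
After step 6: ants at (3,2),(1,3),(2,3)
  0 0 0 0
  0 0 0 6
  0 0 0 6
  0 0 1 0
  0 0 3 0

0 0 0 0
0 0 0 6
0 0 0 6
0 0 1 0
0 0 3 0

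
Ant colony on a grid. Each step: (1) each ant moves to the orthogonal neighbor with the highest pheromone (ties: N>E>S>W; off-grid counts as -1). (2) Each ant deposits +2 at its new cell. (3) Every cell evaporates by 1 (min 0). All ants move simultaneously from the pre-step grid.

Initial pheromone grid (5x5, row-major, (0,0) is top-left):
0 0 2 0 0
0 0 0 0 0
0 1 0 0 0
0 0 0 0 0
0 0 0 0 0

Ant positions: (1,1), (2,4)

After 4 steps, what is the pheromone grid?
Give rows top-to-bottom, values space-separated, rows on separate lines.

After step 1: ants at (2,1),(1,4)
  0 0 1 0 0
  0 0 0 0 1
  0 2 0 0 0
  0 0 0 0 0
  0 0 0 0 0
After step 2: ants at (1,1),(0,4)
  0 0 0 0 1
  0 1 0 0 0
  0 1 0 0 0
  0 0 0 0 0
  0 0 0 0 0
After step 3: ants at (2,1),(1,4)
  0 0 0 0 0
  0 0 0 0 1
  0 2 0 0 0
  0 0 0 0 0
  0 0 0 0 0
After step 4: ants at (1,1),(0,4)
  0 0 0 0 1
  0 1 0 0 0
  0 1 0 0 0
  0 0 0 0 0
  0 0 0 0 0

0 0 0 0 1
0 1 0 0 0
0 1 0 0 0
0 0 0 0 0
0 0 0 0 0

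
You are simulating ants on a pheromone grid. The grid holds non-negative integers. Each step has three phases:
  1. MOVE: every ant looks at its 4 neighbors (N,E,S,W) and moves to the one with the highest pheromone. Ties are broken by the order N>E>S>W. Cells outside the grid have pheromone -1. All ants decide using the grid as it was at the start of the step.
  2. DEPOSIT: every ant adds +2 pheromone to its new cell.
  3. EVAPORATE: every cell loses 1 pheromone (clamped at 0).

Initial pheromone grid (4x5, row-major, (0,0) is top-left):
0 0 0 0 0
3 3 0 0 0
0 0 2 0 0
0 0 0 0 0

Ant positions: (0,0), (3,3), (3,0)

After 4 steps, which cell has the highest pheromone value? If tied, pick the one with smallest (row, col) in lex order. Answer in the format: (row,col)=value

Step 1: ant0:(0,0)->S->(1,0) | ant1:(3,3)->N->(2,3) | ant2:(3,0)->N->(2,0)
  grid max=4 at (1,0)
Step 2: ant0:(1,0)->E->(1,1) | ant1:(2,3)->W->(2,2) | ant2:(2,0)->N->(1,0)
  grid max=5 at (1,0)
Step 3: ant0:(1,1)->W->(1,0) | ant1:(2,2)->N->(1,2) | ant2:(1,0)->E->(1,1)
  grid max=6 at (1,0)
Step 4: ant0:(1,0)->E->(1,1) | ant1:(1,2)->W->(1,1) | ant2:(1,1)->W->(1,0)
  grid max=7 at (1,0)
Final grid:
  0 0 0 0 0
  7 7 0 0 0
  0 0 0 0 0
  0 0 0 0 0
Max pheromone 7 at (1,0)

Answer: (1,0)=7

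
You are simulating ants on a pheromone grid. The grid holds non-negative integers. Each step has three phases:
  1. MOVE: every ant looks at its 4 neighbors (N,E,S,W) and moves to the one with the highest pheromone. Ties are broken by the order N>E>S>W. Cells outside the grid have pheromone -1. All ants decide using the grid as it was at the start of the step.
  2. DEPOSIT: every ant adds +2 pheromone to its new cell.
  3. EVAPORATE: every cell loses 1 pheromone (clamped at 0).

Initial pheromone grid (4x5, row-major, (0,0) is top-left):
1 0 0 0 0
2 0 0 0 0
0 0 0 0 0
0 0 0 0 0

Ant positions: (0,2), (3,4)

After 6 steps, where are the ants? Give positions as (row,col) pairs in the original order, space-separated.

Step 1: ant0:(0,2)->E->(0,3) | ant1:(3,4)->N->(2,4)
  grid max=1 at (0,3)
Step 2: ant0:(0,3)->E->(0,4) | ant1:(2,4)->N->(1,4)
  grid max=1 at (0,4)
Step 3: ant0:(0,4)->S->(1,4) | ant1:(1,4)->N->(0,4)
  grid max=2 at (0,4)
Step 4: ant0:(1,4)->N->(0,4) | ant1:(0,4)->S->(1,4)
  grid max=3 at (0,4)
Step 5: ant0:(0,4)->S->(1,4) | ant1:(1,4)->N->(0,4)
  grid max=4 at (0,4)
Step 6: ant0:(1,4)->N->(0,4) | ant1:(0,4)->S->(1,4)
  grid max=5 at (0,4)

(0,4) (1,4)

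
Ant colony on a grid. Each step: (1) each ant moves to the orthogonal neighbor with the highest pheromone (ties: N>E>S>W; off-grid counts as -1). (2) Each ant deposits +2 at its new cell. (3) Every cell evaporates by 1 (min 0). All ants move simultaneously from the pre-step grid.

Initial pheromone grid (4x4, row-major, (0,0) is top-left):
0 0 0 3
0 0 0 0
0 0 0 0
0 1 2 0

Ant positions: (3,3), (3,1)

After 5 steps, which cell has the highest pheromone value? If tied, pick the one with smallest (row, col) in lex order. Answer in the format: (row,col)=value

Answer: (3,2)=9

Derivation:
Step 1: ant0:(3,3)->W->(3,2) | ant1:(3,1)->E->(3,2)
  grid max=5 at (3,2)
Step 2: ant0:(3,2)->N->(2,2) | ant1:(3,2)->N->(2,2)
  grid max=4 at (3,2)
Step 3: ant0:(2,2)->S->(3,2) | ant1:(2,2)->S->(3,2)
  grid max=7 at (3,2)
Step 4: ant0:(3,2)->N->(2,2) | ant1:(3,2)->N->(2,2)
  grid max=6 at (3,2)
Step 5: ant0:(2,2)->S->(3,2) | ant1:(2,2)->S->(3,2)
  grid max=9 at (3,2)
Final grid:
  0 0 0 0
  0 0 0 0
  0 0 4 0
  0 0 9 0
Max pheromone 9 at (3,2)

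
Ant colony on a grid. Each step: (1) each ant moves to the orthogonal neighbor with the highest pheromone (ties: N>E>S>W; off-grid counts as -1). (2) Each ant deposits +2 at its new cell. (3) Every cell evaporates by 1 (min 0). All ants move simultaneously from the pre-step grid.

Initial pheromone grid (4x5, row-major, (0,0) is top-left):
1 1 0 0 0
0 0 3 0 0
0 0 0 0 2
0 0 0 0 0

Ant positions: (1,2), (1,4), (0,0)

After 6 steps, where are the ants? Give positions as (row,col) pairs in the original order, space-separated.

Step 1: ant0:(1,2)->N->(0,2) | ant1:(1,4)->S->(2,4) | ant2:(0,0)->E->(0,1)
  grid max=3 at (2,4)
Step 2: ant0:(0,2)->S->(1,2) | ant1:(2,4)->N->(1,4) | ant2:(0,1)->E->(0,2)
  grid max=3 at (1,2)
Step 3: ant0:(1,2)->N->(0,2) | ant1:(1,4)->S->(2,4) | ant2:(0,2)->S->(1,2)
  grid max=4 at (1,2)
Step 4: ant0:(0,2)->S->(1,2) | ant1:(2,4)->N->(1,4) | ant2:(1,2)->N->(0,2)
  grid max=5 at (1,2)
Step 5: ant0:(1,2)->N->(0,2) | ant1:(1,4)->S->(2,4) | ant2:(0,2)->S->(1,2)
  grid max=6 at (1,2)
Step 6: ant0:(0,2)->S->(1,2) | ant1:(2,4)->N->(1,4) | ant2:(1,2)->N->(0,2)
  grid max=7 at (1,2)

(1,2) (1,4) (0,2)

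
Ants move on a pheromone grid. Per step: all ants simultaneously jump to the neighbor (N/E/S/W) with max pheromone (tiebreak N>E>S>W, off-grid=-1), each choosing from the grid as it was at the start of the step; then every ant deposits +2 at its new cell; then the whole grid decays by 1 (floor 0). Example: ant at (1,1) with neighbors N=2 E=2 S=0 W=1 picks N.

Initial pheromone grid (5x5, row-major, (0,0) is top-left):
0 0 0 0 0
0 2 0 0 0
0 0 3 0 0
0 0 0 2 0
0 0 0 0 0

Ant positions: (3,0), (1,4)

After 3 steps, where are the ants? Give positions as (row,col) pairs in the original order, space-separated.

Step 1: ant0:(3,0)->N->(2,0) | ant1:(1,4)->N->(0,4)
  grid max=2 at (2,2)
Step 2: ant0:(2,0)->N->(1,0) | ant1:(0,4)->S->(1,4)
  grid max=1 at (1,0)
Step 3: ant0:(1,0)->N->(0,0) | ant1:(1,4)->N->(0,4)
  grid max=1 at (0,0)

(0,0) (0,4)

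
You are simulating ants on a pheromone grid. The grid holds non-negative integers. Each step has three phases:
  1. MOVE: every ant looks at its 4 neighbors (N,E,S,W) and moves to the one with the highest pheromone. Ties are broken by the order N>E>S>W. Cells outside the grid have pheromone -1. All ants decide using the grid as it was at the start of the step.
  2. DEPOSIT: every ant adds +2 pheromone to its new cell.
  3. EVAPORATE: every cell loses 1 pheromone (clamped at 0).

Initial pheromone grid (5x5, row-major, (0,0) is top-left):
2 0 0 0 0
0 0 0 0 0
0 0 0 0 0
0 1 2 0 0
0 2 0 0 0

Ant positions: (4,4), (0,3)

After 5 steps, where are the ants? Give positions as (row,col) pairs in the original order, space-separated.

Step 1: ant0:(4,4)->N->(3,4) | ant1:(0,3)->E->(0,4)
  grid max=1 at (0,0)
Step 2: ant0:(3,4)->N->(2,4) | ant1:(0,4)->S->(1,4)
  grid max=1 at (1,4)
Step 3: ant0:(2,4)->N->(1,4) | ant1:(1,4)->S->(2,4)
  grid max=2 at (1,4)
Step 4: ant0:(1,4)->S->(2,4) | ant1:(2,4)->N->(1,4)
  grid max=3 at (1,4)
Step 5: ant0:(2,4)->N->(1,4) | ant1:(1,4)->S->(2,4)
  grid max=4 at (1,4)

(1,4) (2,4)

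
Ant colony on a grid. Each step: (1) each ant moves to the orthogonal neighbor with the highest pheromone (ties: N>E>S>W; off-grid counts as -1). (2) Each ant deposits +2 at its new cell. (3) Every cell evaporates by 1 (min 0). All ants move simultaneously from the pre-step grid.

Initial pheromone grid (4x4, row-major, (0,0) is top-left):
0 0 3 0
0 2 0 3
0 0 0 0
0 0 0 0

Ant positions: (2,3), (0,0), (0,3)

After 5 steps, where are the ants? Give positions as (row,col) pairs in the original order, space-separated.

Step 1: ant0:(2,3)->N->(1,3) | ant1:(0,0)->E->(0,1) | ant2:(0,3)->S->(1,3)
  grid max=6 at (1,3)
Step 2: ant0:(1,3)->N->(0,3) | ant1:(0,1)->E->(0,2) | ant2:(1,3)->N->(0,3)
  grid max=5 at (1,3)
Step 3: ant0:(0,3)->S->(1,3) | ant1:(0,2)->E->(0,3) | ant2:(0,3)->S->(1,3)
  grid max=8 at (1,3)
Step 4: ant0:(1,3)->N->(0,3) | ant1:(0,3)->S->(1,3) | ant2:(1,3)->N->(0,3)
  grid max=9 at (1,3)
Step 5: ant0:(0,3)->S->(1,3) | ant1:(1,3)->N->(0,3) | ant2:(0,3)->S->(1,3)
  grid max=12 at (1,3)

(1,3) (0,3) (1,3)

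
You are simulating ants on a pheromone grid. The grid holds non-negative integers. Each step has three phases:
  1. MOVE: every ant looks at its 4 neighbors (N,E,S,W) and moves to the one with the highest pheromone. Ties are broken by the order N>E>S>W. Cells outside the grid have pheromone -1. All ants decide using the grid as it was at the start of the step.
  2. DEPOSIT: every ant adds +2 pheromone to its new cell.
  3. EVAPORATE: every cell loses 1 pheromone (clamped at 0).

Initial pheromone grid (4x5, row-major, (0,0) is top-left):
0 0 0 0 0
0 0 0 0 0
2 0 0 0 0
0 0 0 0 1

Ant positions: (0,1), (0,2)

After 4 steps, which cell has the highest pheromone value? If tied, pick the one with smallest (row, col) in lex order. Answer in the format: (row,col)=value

Step 1: ant0:(0,1)->E->(0,2) | ant1:(0,2)->E->(0,3)
  grid max=1 at (0,2)
Step 2: ant0:(0,2)->E->(0,3) | ant1:(0,3)->W->(0,2)
  grid max=2 at (0,2)
Step 3: ant0:(0,3)->W->(0,2) | ant1:(0,2)->E->(0,3)
  grid max=3 at (0,2)
Step 4: ant0:(0,2)->E->(0,3) | ant1:(0,3)->W->(0,2)
  grid max=4 at (0,2)
Final grid:
  0 0 4 4 0
  0 0 0 0 0
  0 0 0 0 0
  0 0 0 0 0
Max pheromone 4 at (0,2)

Answer: (0,2)=4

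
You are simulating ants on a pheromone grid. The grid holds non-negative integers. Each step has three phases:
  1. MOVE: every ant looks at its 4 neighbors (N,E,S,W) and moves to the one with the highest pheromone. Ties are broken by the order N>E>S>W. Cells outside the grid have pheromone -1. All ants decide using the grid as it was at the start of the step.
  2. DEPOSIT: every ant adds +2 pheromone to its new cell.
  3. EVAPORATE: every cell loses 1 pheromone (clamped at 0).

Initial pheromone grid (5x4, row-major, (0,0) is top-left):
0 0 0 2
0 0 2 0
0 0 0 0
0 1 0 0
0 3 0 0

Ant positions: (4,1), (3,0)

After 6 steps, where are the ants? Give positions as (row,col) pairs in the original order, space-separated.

Step 1: ant0:(4,1)->N->(3,1) | ant1:(3,0)->E->(3,1)
  grid max=4 at (3,1)
Step 2: ant0:(3,1)->S->(4,1) | ant1:(3,1)->S->(4,1)
  grid max=5 at (4,1)
Step 3: ant0:(4,1)->N->(3,1) | ant1:(4,1)->N->(3,1)
  grid max=6 at (3,1)
Step 4: ant0:(3,1)->S->(4,1) | ant1:(3,1)->S->(4,1)
  grid max=7 at (4,1)
Step 5: ant0:(4,1)->N->(3,1) | ant1:(4,1)->N->(3,1)
  grid max=8 at (3,1)
Step 6: ant0:(3,1)->S->(4,1) | ant1:(3,1)->S->(4,1)
  grid max=9 at (4,1)

(4,1) (4,1)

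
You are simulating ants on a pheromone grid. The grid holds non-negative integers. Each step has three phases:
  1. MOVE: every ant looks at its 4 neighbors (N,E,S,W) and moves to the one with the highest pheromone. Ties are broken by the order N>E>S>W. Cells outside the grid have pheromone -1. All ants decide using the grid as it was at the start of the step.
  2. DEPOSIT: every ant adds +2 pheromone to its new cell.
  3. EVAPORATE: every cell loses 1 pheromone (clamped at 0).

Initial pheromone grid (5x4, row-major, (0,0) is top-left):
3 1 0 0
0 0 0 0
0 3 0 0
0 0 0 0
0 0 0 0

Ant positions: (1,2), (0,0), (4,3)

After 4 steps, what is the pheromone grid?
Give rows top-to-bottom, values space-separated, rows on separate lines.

After step 1: ants at (0,2),(0,1),(3,3)
  2 2 1 0
  0 0 0 0
  0 2 0 0
  0 0 0 1
  0 0 0 0
After step 2: ants at (0,1),(0,0),(2,3)
  3 3 0 0
  0 0 0 0
  0 1 0 1
  0 0 0 0
  0 0 0 0
After step 3: ants at (0,0),(0,1),(1,3)
  4 4 0 0
  0 0 0 1
  0 0 0 0
  0 0 0 0
  0 0 0 0
After step 4: ants at (0,1),(0,0),(0,3)
  5 5 0 1
  0 0 0 0
  0 0 0 0
  0 0 0 0
  0 0 0 0

5 5 0 1
0 0 0 0
0 0 0 0
0 0 0 0
0 0 0 0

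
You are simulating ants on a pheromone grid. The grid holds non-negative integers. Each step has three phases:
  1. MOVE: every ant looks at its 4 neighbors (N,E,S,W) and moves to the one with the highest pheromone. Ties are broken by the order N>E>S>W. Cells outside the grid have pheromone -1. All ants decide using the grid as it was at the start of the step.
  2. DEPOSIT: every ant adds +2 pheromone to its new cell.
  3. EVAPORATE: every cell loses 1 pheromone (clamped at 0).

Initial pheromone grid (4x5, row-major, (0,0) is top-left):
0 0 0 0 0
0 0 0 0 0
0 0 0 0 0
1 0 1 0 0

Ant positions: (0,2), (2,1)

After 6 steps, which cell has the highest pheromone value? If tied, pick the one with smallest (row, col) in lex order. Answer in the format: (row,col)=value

Answer: (0,3)=3

Derivation:
Step 1: ant0:(0,2)->E->(0,3) | ant1:(2,1)->N->(1,1)
  grid max=1 at (0,3)
Step 2: ant0:(0,3)->E->(0,4) | ant1:(1,1)->N->(0,1)
  grid max=1 at (0,1)
Step 3: ant0:(0,4)->S->(1,4) | ant1:(0,1)->E->(0,2)
  grid max=1 at (0,2)
Step 4: ant0:(1,4)->N->(0,4) | ant1:(0,2)->E->(0,3)
  grid max=1 at (0,3)
Step 5: ant0:(0,4)->W->(0,3) | ant1:(0,3)->E->(0,4)
  grid max=2 at (0,3)
Step 6: ant0:(0,3)->E->(0,4) | ant1:(0,4)->W->(0,3)
  grid max=3 at (0,3)
Final grid:
  0 0 0 3 3
  0 0 0 0 0
  0 0 0 0 0
  0 0 0 0 0
Max pheromone 3 at (0,3)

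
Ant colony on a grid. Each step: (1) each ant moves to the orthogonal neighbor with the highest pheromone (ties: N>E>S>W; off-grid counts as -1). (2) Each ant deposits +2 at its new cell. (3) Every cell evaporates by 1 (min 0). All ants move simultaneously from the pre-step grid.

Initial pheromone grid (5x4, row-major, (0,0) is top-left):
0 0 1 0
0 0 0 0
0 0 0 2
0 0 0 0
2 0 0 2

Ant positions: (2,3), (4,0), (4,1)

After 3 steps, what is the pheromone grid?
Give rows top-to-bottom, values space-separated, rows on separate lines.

After step 1: ants at (1,3),(3,0),(4,0)
  0 0 0 0
  0 0 0 1
  0 0 0 1
  1 0 0 0
  3 0 0 1
After step 2: ants at (2,3),(4,0),(3,0)
  0 0 0 0
  0 0 0 0
  0 0 0 2
  2 0 0 0
  4 0 0 0
After step 3: ants at (1,3),(3,0),(4,0)
  0 0 0 0
  0 0 0 1
  0 0 0 1
  3 0 0 0
  5 0 0 0

0 0 0 0
0 0 0 1
0 0 0 1
3 0 0 0
5 0 0 0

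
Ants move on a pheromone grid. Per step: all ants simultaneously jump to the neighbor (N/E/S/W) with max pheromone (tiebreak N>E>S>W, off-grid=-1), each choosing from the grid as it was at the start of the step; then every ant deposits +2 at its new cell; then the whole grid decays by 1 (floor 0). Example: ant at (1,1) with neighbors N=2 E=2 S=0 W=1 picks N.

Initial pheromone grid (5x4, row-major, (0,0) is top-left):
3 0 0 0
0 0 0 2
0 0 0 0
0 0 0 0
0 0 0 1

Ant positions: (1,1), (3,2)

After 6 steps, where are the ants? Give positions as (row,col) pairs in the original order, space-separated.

Step 1: ant0:(1,1)->N->(0,1) | ant1:(3,2)->N->(2,2)
  grid max=2 at (0,0)
Step 2: ant0:(0,1)->W->(0,0) | ant1:(2,2)->N->(1,2)
  grid max=3 at (0,0)
Step 3: ant0:(0,0)->E->(0,1) | ant1:(1,2)->N->(0,2)
  grid max=2 at (0,0)
Step 4: ant0:(0,1)->W->(0,0) | ant1:(0,2)->W->(0,1)
  grid max=3 at (0,0)
Step 5: ant0:(0,0)->E->(0,1) | ant1:(0,1)->W->(0,0)
  grid max=4 at (0,0)
Step 6: ant0:(0,1)->W->(0,0) | ant1:(0,0)->E->(0,1)
  grid max=5 at (0,0)

(0,0) (0,1)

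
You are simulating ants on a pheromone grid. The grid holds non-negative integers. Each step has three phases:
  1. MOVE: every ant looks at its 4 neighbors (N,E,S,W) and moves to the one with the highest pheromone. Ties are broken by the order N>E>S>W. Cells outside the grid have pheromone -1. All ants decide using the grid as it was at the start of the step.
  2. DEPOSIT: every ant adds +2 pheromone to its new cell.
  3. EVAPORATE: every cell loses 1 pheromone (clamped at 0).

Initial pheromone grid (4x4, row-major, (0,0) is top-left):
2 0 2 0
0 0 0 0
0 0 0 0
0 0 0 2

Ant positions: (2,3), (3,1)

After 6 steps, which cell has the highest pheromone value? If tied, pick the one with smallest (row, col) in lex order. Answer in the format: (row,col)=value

Answer: (3,3)=2

Derivation:
Step 1: ant0:(2,3)->S->(3,3) | ant1:(3,1)->N->(2,1)
  grid max=3 at (3,3)
Step 2: ant0:(3,3)->N->(2,3) | ant1:(2,1)->N->(1,1)
  grid max=2 at (3,3)
Step 3: ant0:(2,3)->S->(3,3) | ant1:(1,1)->N->(0,1)
  grid max=3 at (3,3)
Step 4: ant0:(3,3)->N->(2,3) | ant1:(0,1)->E->(0,2)
  grid max=2 at (3,3)
Step 5: ant0:(2,3)->S->(3,3) | ant1:(0,2)->E->(0,3)
  grid max=3 at (3,3)
Step 6: ant0:(3,3)->N->(2,3) | ant1:(0,3)->S->(1,3)
  grid max=2 at (3,3)
Final grid:
  0 0 0 0
  0 0 0 1
  0 0 0 1
  0 0 0 2
Max pheromone 2 at (3,3)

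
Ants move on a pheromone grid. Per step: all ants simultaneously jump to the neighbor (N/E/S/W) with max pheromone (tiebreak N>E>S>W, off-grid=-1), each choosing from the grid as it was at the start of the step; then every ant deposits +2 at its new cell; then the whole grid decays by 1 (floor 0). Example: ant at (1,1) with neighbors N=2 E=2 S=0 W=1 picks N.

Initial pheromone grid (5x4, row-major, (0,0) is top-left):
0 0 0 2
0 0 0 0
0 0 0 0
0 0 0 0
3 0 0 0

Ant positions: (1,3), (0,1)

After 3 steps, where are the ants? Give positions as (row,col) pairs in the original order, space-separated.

Step 1: ant0:(1,3)->N->(0,3) | ant1:(0,1)->E->(0,2)
  grid max=3 at (0,3)
Step 2: ant0:(0,3)->W->(0,2) | ant1:(0,2)->E->(0,3)
  grid max=4 at (0,3)
Step 3: ant0:(0,2)->E->(0,3) | ant1:(0,3)->W->(0,2)
  grid max=5 at (0,3)

(0,3) (0,2)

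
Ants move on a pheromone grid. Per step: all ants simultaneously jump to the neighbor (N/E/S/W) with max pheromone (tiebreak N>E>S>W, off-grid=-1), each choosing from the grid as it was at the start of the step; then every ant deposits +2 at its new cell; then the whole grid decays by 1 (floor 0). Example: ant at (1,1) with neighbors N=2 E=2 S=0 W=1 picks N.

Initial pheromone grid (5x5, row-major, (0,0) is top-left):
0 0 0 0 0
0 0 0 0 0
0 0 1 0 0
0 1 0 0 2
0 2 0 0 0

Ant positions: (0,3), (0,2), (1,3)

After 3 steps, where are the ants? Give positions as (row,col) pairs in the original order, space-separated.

Step 1: ant0:(0,3)->E->(0,4) | ant1:(0,2)->E->(0,3) | ant2:(1,3)->N->(0,3)
  grid max=3 at (0,3)
Step 2: ant0:(0,4)->W->(0,3) | ant1:(0,3)->E->(0,4) | ant2:(0,3)->E->(0,4)
  grid max=4 at (0,3)
Step 3: ant0:(0,3)->E->(0,4) | ant1:(0,4)->W->(0,3) | ant2:(0,4)->W->(0,3)
  grid max=7 at (0,3)

(0,4) (0,3) (0,3)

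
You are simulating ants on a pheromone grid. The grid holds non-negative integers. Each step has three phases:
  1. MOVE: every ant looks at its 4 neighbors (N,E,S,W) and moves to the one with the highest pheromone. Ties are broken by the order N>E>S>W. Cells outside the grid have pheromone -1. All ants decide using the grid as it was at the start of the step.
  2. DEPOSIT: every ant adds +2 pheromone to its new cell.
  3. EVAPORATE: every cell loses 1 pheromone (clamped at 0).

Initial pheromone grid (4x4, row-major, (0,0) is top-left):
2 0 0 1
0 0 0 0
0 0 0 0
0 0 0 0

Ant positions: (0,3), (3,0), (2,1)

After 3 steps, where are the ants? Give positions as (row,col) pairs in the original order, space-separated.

Step 1: ant0:(0,3)->S->(1,3) | ant1:(3,0)->N->(2,0) | ant2:(2,1)->N->(1,1)
  grid max=1 at (0,0)
Step 2: ant0:(1,3)->N->(0,3) | ant1:(2,0)->N->(1,0) | ant2:(1,1)->N->(0,1)
  grid max=1 at (0,1)
Step 3: ant0:(0,3)->S->(1,3) | ant1:(1,0)->N->(0,0) | ant2:(0,1)->E->(0,2)
  grid max=1 at (0,0)

(1,3) (0,0) (0,2)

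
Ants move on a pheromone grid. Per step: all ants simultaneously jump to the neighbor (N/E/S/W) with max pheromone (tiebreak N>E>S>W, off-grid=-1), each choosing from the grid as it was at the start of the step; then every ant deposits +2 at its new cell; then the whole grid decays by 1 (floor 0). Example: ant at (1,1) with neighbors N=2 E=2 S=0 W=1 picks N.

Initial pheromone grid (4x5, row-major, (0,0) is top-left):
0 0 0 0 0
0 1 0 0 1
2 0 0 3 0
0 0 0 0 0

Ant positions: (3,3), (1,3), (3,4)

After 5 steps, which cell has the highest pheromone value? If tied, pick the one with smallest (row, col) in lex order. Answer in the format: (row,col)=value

Step 1: ant0:(3,3)->N->(2,3) | ant1:(1,3)->S->(2,3) | ant2:(3,4)->N->(2,4)
  grid max=6 at (2,3)
Step 2: ant0:(2,3)->E->(2,4) | ant1:(2,3)->E->(2,4) | ant2:(2,4)->W->(2,3)
  grid max=7 at (2,3)
Step 3: ant0:(2,4)->W->(2,3) | ant1:(2,4)->W->(2,3) | ant2:(2,3)->E->(2,4)
  grid max=10 at (2,3)
Step 4: ant0:(2,3)->E->(2,4) | ant1:(2,3)->E->(2,4) | ant2:(2,4)->W->(2,3)
  grid max=11 at (2,3)
Step 5: ant0:(2,4)->W->(2,3) | ant1:(2,4)->W->(2,3) | ant2:(2,3)->E->(2,4)
  grid max=14 at (2,3)
Final grid:
  0 0 0 0 0
  0 0 0 0 0
  0 0 0 14 9
  0 0 0 0 0
Max pheromone 14 at (2,3)

Answer: (2,3)=14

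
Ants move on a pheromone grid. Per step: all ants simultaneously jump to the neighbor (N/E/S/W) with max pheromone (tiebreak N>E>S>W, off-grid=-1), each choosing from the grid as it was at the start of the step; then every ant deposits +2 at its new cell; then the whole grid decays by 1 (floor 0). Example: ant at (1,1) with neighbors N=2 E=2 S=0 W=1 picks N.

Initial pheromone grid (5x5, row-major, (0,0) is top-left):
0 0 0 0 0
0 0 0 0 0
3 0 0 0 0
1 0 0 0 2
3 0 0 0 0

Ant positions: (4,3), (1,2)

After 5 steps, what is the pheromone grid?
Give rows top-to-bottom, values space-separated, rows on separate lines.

After step 1: ants at (3,3),(0,2)
  0 0 1 0 0
  0 0 0 0 0
  2 0 0 0 0
  0 0 0 1 1
  2 0 0 0 0
After step 2: ants at (3,4),(0,3)
  0 0 0 1 0
  0 0 0 0 0
  1 0 0 0 0
  0 0 0 0 2
  1 0 0 0 0
After step 3: ants at (2,4),(0,4)
  0 0 0 0 1
  0 0 0 0 0
  0 0 0 0 1
  0 0 0 0 1
  0 0 0 0 0
After step 4: ants at (3,4),(1,4)
  0 0 0 0 0
  0 0 0 0 1
  0 0 0 0 0
  0 0 0 0 2
  0 0 0 0 0
After step 5: ants at (2,4),(0,4)
  0 0 0 0 1
  0 0 0 0 0
  0 0 0 0 1
  0 0 0 0 1
  0 0 0 0 0

0 0 0 0 1
0 0 0 0 0
0 0 0 0 1
0 0 0 0 1
0 0 0 0 0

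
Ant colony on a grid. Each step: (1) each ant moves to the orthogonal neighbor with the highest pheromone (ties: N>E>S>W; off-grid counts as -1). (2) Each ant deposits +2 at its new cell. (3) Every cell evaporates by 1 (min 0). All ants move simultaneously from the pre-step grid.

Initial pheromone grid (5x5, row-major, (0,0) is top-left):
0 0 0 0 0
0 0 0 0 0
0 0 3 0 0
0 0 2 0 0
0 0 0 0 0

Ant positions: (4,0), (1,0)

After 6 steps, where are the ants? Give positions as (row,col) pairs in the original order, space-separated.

Step 1: ant0:(4,0)->N->(3,0) | ant1:(1,0)->N->(0,0)
  grid max=2 at (2,2)
Step 2: ant0:(3,0)->N->(2,0) | ant1:(0,0)->E->(0,1)
  grid max=1 at (0,1)
Step 3: ant0:(2,0)->N->(1,0) | ant1:(0,1)->E->(0,2)
  grid max=1 at (0,2)
Step 4: ant0:(1,0)->N->(0,0) | ant1:(0,2)->E->(0,3)
  grid max=1 at (0,0)
Step 5: ant0:(0,0)->E->(0,1) | ant1:(0,3)->E->(0,4)
  grid max=1 at (0,1)
Step 6: ant0:(0,1)->E->(0,2) | ant1:(0,4)->S->(1,4)
  grid max=1 at (0,2)

(0,2) (1,4)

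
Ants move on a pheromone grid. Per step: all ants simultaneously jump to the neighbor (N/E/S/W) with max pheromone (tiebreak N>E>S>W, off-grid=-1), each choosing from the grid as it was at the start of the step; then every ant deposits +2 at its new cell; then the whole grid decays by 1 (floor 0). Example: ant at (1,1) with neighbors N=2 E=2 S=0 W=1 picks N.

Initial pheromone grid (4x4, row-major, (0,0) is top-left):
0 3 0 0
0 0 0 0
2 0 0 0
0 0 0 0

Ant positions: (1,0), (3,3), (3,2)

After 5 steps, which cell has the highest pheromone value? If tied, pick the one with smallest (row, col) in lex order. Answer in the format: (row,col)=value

Step 1: ant0:(1,0)->S->(2,0) | ant1:(3,3)->N->(2,3) | ant2:(3,2)->N->(2,2)
  grid max=3 at (2,0)
Step 2: ant0:(2,0)->N->(1,0) | ant1:(2,3)->W->(2,2) | ant2:(2,2)->E->(2,3)
  grid max=2 at (2,0)
Step 3: ant0:(1,0)->S->(2,0) | ant1:(2,2)->E->(2,3) | ant2:(2,3)->W->(2,2)
  grid max=3 at (2,0)
Step 4: ant0:(2,0)->N->(1,0) | ant1:(2,3)->W->(2,2) | ant2:(2,2)->E->(2,3)
  grid max=4 at (2,2)
Step 5: ant0:(1,0)->S->(2,0) | ant1:(2,2)->E->(2,3) | ant2:(2,3)->W->(2,2)
  grid max=5 at (2,2)
Final grid:
  0 0 0 0
  0 0 0 0
  3 0 5 5
  0 0 0 0
Max pheromone 5 at (2,2)

Answer: (2,2)=5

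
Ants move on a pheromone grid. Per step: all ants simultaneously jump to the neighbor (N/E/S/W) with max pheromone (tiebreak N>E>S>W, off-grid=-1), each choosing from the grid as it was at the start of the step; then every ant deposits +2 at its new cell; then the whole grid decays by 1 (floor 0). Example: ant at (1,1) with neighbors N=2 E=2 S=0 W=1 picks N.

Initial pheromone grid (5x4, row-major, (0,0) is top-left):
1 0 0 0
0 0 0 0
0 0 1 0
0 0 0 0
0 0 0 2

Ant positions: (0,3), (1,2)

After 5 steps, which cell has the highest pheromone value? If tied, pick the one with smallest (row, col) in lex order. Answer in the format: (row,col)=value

Answer: (2,2)=2

Derivation:
Step 1: ant0:(0,3)->S->(1,3) | ant1:(1,2)->S->(2,2)
  grid max=2 at (2,2)
Step 2: ant0:(1,3)->N->(0,3) | ant1:(2,2)->N->(1,2)
  grid max=1 at (0,3)
Step 3: ant0:(0,3)->S->(1,3) | ant1:(1,2)->S->(2,2)
  grid max=2 at (2,2)
Step 4: ant0:(1,3)->N->(0,3) | ant1:(2,2)->N->(1,2)
  grid max=1 at (0,3)
Step 5: ant0:(0,3)->S->(1,3) | ant1:(1,2)->S->(2,2)
  grid max=2 at (2,2)
Final grid:
  0 0 0 0
  0 0 0 1
  0 0 2 0
  0 0 0 0
  0 0 0 0
Max pheromone 2 at (2,2)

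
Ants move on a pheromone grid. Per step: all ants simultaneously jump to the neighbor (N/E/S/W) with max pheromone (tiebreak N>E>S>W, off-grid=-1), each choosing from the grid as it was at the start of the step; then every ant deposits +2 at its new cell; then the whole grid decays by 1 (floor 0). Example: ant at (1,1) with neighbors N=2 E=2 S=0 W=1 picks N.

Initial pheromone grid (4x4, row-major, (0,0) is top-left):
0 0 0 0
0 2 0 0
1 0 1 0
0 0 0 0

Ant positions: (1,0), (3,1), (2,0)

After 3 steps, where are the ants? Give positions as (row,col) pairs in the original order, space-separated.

Step 1: ant0:(1,0)->E->(1,1) | ant1:(3,1)->N->(2,1) | ant2:(2,0)->N->(1,0)
  grid max=3 at (1,1)
Step 2: ant0:(1,1)->S->(2,1) | ant1:(2,1)->N->(1,1) | ant2:(1,0)->E->(1,1)
  grid max=6 at (1,1)
Step 3: ant0:(2,1)->N->(1,1) | ant1:(1,1)->S->(2,1) | ant2:(1,1)->S->(2,1)
  grid max=7 at (1,1)

(1,1) (2,1) (2,1)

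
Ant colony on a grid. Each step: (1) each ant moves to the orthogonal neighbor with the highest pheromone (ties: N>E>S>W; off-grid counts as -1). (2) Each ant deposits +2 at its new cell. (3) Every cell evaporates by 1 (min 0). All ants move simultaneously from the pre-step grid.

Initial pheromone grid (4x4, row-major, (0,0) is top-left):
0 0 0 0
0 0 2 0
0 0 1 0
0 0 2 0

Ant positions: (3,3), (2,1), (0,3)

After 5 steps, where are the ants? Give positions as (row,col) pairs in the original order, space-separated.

Step 1: ant0:(3,3)->W->(3,2) | ant1:(2,1)->E->(2,2) | ant2:(0,3)->S->(1,3)
  grid max=3 at (3,2)
Step 2: ant0:(3,2)->N->(2,2) | ant1:(2,2)->S->(3,2) | ant2:(1,3)->W->(1,2)
  grid max=4 at (3,2)
Step 3: ant0:(2,2)->S->(3,2) | ant1:(3,2)->N->(2,2) | ant2:(1,2)->S->(2,2)
  grid max=6 at (2,2)
Step 4: ant0:(3,2)->N->(2,2) | ant1:(2,2)->S->(3,2) | ant2:(2,2)->S->(3,2)
  grid max=8 at (3,2)
Step 5: ant0:(2,2)->S->(3,2) | ant1:(3,2)->N->(2,2) | ant2:(3,2)->N->(2,2)
  grid max=10 at (2,2)

(3,2) (2,2) (2,2)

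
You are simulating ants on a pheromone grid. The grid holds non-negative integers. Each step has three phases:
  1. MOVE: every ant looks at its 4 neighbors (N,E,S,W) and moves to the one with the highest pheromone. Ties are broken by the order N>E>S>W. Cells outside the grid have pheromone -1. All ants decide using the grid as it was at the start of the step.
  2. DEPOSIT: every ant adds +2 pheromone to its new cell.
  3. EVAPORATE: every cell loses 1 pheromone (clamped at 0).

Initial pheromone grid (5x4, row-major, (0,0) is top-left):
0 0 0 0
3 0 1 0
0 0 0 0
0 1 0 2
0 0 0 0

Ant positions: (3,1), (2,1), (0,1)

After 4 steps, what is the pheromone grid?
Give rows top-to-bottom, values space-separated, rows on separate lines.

After step 1: ants at (2,1),(3,1),(0,2)
  0 0 1 0
  2 0 0 0
  0 1 0 0
  0 2 0 1
  0 0 0 0
After step 2: ants at (3,1),(2,1),(0,3)
  0 0 0 1
  1 0 0 0
  0 2 0 0
  0 3 0 0
  0 0 0 0
After step 3: ants at (2,1),(3,1),(1,3)
  0 0 0 0
  0 0 0 1
  0 3 0 0
  0 4 0 0
  0 0 0 0
After step 4: ants at (3,1),(2,1),(0,3)
  0 0 0 1
  0 0 0 0
  0 4 0 0
  0 5 0 0
  0 0 0 0

0 0 0 1
0 0 0 0
0 4 0 0
0 5 0 0
0 0 0 0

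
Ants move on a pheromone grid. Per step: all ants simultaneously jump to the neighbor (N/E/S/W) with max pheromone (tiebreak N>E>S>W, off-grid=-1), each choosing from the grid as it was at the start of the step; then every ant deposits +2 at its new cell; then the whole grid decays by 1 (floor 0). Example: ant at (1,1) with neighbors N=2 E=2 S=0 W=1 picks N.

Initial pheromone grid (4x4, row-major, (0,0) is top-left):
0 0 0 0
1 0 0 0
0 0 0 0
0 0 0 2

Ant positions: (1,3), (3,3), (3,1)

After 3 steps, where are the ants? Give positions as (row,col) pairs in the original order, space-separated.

Step 1: ant0:(1,3)->N->(0,3) | ant1:(3,3)->N->(2,3) | ant2:(3,1)->N->(2,1)
  grid max=1 at (0,3)
Step 2: ant0:(0,3)->S->(1,3) | ant1:(2,3)->S->(3,3) | ant2:(2,1)->N->(1,1)
  grid max=2 at (3,3)
Step 3: ant0:(1,3)->N->(0,3) | ant1:(3,3)->N->(2,3) | ant2:(1,1)->N->(0,1)
  grid max=1 at (0,1)

(0,3) (2,3) (0,1)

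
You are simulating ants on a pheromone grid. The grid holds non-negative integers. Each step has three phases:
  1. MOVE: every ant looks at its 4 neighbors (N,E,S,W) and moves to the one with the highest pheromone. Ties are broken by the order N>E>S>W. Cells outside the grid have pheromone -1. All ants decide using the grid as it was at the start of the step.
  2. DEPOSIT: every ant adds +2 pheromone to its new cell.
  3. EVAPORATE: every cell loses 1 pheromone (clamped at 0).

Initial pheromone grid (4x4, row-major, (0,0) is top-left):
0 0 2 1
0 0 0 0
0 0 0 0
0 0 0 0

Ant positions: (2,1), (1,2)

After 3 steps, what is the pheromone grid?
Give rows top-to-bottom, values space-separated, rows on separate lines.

After step 1: ants at (1,1),(0,2)
  0 0 3 0
  0 1 0 0
  0 0 0 0
  0 0 0 0
After step 2: ants at (0,1),(0,3)
  0 1 2 1
  0 0 0 0
  0 0 0 0
  0 0 0 0
After step 3: ants at (0,2),(0,2)
  0 0 5 0
  0 0 0 0
  0 0 0 0
  0 0 0 0

0 0 5 0
0 0 0 0
0 0 0 0
0 0 0 0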